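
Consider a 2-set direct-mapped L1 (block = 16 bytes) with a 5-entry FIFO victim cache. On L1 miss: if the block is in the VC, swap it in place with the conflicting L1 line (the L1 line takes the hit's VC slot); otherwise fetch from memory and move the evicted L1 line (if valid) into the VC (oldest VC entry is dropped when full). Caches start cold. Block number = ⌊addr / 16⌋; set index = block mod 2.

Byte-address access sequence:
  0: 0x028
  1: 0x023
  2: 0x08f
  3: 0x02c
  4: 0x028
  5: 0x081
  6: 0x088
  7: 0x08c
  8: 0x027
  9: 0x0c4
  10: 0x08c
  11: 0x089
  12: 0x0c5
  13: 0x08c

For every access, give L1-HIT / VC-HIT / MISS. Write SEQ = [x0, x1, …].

  [0] addr=0x28 blk=2 s=0: MISS | VC []
  [1] addr=0x23 blk=2 s=0: L1-HIT | VC []
  [2] addr=0x8f blk=8 s=0: MISS | VC [2]
  [3] addr=0x2c blk=2 s=0: VC-HIT | VC [8]
  [4] addr=0x28 blk=2 s=0: L1-HIT | VC [8]
  [5] addr=0x81 blk=8 s=0: VC-HIT | VC [2]
  [6] addr=0x88 blk=8 s=0: L1-HIT | VC [2]
  [7] addr=0x8c blk=8 s=0: L1-HIT | VC [2]
  [8] addr=0x27 blk=2 s=0: VC-HIT | VC [8]
  [9] addr=0xc4 blk=12 s=0: MISS | VC [8, 2]
  [10] addr=0x8c blk=8 s=0: VC-HIT | VC [12, 2]
  [11] addr=0x89 blk=8 s=0: L1-HIT | VC [12, 2]
  [12] addr=0xc5 blk=12 s=0: VC-HIT | VC [8, 2]
  [13] addr=0x8c blk=8 s=0: VC-HIT | VC [12, 2]

SEQ = [MISS, L1-HIT, MISS, VC-HIT, L1-HIT, VC-HIT, L1-HIT, L1-HIT, VC-HIT, MISS, VC-HIT, L1-HIT, VC-HIT, VC-HIT]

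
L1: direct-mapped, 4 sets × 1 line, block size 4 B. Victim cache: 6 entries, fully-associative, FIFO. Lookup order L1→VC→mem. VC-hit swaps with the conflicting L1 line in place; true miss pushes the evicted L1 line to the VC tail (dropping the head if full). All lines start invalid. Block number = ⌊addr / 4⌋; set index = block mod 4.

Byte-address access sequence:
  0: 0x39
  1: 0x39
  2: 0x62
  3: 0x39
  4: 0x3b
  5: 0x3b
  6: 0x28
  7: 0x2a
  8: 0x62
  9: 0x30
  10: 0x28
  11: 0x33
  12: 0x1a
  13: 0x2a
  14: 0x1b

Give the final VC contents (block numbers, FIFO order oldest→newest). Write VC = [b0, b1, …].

  [0] addr=0x39 blk=14 s=2: MISS | VC []
  [1] addr=0x39 blk=14 s=2: L1-HIT | VC []
  [2] addr=0x62 blk=24 s=0: MISS | VC []
  [3] addr=0x39 blk=14 s=2: L1-HIT | VC []
  [4] addr=0x3b blk=14 s=2: L1-HIT | VC []
  [5] addr=0x3b blk=14 s=2: L1-HIT | VC []
  [6] addr=0x28 blk=10 s=2: MISS | VC [14]
  [7] addr=0x2a blk=10 s=2: L1-HIT | VC [14]
  [8] addr=0x62 blk=24 s=0: L1-HIT | VC [14]
  [9] addr=0x30 blk=12 s=0: MISS | VC [14, 24]
  [10] addr=0x28 blk=10 s=2: L1-HIT | VC [14, 24]
  [11] addr=0x33 blk=12 s=0: L1-HIT | VC [14, 24]
  [12] addr=0x1a blk=6 s=2: MISS | VC [14, 24, 10]
  [13] addr=0x2a blk=10 s=2: VC-HIT | VC [14, 24, 6]
  [14] addr=0x1b blk=6 s=2: VC-HIT | VC [14, 24, 10]

VC = [14, 24, 10]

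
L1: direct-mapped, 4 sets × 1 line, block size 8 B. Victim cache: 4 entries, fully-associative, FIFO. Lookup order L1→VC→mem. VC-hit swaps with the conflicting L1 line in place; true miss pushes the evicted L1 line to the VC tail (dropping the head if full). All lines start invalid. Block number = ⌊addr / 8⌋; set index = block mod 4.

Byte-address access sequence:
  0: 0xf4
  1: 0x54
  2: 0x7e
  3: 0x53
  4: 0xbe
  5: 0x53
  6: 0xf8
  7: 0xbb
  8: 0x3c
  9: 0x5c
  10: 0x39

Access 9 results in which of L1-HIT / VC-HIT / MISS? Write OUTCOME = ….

#0 0xf4→b30/s2 MISS; vc=[]
#1 0x54→b10/s2 MISS; vc=[30]
#2 0x7e→b15/s3 MISS; vc=[30]
#3 0x53→b10/s2 L1-HIT; vc=[30]
#4 0xbe→b23/s3 MISS; vc=[30,15]
#5 0x53→b10/s2 L1-HIT; vc=[30,15]
#6 0xf8→b31/s3 MISS; vc=[30,15,23]
#7 0xbb→b23/s3 VC-HIT; vc=[30,15,31]
#8 0x3c→b7/s3 MISS; vc=[30,15,31,23]
#9 0x5c→b11/s3 MISS; vc=[15,31,23,7]
#10 0x39→b7/s3 VC-HIT; vc=[15,31,23,11]

OUTCOME = MISS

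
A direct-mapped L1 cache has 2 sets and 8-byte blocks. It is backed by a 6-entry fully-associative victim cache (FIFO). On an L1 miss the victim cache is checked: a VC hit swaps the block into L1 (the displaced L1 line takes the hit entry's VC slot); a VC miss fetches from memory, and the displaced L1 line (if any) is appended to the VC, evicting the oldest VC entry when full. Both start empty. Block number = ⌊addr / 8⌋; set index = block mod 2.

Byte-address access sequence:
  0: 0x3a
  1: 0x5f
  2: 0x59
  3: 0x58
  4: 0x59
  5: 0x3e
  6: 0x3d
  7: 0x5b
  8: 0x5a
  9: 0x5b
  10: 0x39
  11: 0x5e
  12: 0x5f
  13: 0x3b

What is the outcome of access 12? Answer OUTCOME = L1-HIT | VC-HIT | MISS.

OUTCOME = L1-HIT

0: 0x3a (blk 7, set 1) → MISS  vc=[]
1: 0x5f (blk 11, set 1) → MISS  vc=[7]
2: 0x59 (blk 11, set 1) → L1-HIT  vc=[7]
3: 0x58 (blk 11, set 1) → L1-HIT  vc=[7]
4: 0x59 (blk 11, set 1) → L1-HIT  vc=[7]
5: 0x3e (blk 7, set 1) → VC-HIT  vc=[11]
6: 0x3d (blk 7, set 1) → L1-HIT  vc=[11]
7: 0x5b (blk 11, set 1) → VC-HIT  vc=[7]
8: 0x5a (blk 11, set 1) → L1-HIT  vc=[7]
9: 0x5b (blk 11, set 1) → L1-HIT  vc=[7]
10: 0x39 (blk 7, set 1) → VC-HIT  vc=[11]
11: 0x5e (blk 11, set 1) → VC-HIT  vc=[7]
12: 0x5f (blk 11, set 1) → L1-HIT  vc=[7]
13: 0x3b (blk 7, set 1) → VC-HIT  vc=[11]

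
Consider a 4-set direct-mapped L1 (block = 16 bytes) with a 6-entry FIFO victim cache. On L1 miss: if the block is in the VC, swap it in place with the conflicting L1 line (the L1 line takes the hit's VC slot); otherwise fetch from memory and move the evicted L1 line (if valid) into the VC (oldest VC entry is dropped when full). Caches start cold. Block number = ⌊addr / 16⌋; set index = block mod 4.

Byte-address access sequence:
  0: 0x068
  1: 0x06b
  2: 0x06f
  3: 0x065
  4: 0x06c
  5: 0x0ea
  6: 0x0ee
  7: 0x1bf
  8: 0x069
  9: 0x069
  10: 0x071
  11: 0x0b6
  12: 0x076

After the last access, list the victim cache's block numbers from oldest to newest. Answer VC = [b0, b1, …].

VC = [14, 27, 11]

  [0] addr=0x68 blk=6 s=2: MISS | VC []
  [1] addr=0x6b blk=6 s=2: L1-HIT | VC []
  [2] addr=0x6f blk=6 s=2: L1-HIT | VC []
  [3] addr=0x65 blk=6 s=2: L1-HIT | VC []
  [4] addr=0x6c blk=6 s=2: L1-HIT | VC []
  [5] addr=0xea blk=14 s=2: MISS | VC [6]
  [6] addr=0xee blk=14 s=2: L1-HIT | VC [6]
  [7] addr=0x1bf blk=27 s=3: MISS | VC [6]
  [8] addr=0x69 blk=6 s=2: VC-HIT | VC [14]
  [9] addr=0x69 blk=6 s=2: L1-HIT | VC [14]
  [10] addr=0x71 blk=7 s=3: MISS | VC [14, 27]
  [11] addr=0xb6 blk=11 s=3: MISS | VC [14, 27, 7]
  [12] addr=0x76 blk=7 s=3: VC-HIT | VC [14, 27, 11]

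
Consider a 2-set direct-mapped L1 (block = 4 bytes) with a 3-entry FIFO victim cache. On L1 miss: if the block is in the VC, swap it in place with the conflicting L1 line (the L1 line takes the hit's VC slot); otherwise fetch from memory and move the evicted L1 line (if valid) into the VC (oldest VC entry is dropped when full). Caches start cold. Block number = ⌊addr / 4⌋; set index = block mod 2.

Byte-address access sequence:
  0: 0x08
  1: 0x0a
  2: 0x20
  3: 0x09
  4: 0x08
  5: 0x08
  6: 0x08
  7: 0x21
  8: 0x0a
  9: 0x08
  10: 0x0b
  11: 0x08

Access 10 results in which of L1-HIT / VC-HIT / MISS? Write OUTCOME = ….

#0 0x8→b2/s0 MISS; vc=[]
#1 0xa→b2/s0 L1-HIT; vc=[]
#2 0x20→b8/s0 MISS; vc=[2]
#3 0x9→b2/s0 VC-HIT; vc=[8]
#4 0x8→b2/s0 L1-HIT; vc=[8]
#5 0x8→b2/s0 L1-HIT; vc=[8]
#6 0x8→b2/s0 L1-HIT; vc=[8]
#7 0x21→b8/s0 VC-HIT; vc=[2]
#8 0xa→b2/s0 VC-HIT; vc=[8]
#9 0x8→b2/s0 L1-HIT; vc=[8]
#10 0xb→b2/s0 L1-HIT; vc=[8]
#11 0x8→b2/s0 L1-HIT; vc=[8]

OUTCOME = L1-HIT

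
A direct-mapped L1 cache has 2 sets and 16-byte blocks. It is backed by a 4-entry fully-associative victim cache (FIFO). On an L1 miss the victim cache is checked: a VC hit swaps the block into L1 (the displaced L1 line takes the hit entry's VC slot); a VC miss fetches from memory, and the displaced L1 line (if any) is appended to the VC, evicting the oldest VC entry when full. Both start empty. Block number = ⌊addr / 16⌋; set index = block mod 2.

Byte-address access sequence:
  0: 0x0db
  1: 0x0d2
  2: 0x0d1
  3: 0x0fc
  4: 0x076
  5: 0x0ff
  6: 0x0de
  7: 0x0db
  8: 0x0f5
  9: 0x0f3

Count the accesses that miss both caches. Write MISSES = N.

MISSES = 3

#0 0xdb→b13/s1 MISS; vc=[]
#1 0xd2→b13/s1 L1-HIT; vc=[]
#2 0xd1→b13/s1 L1-HIT; vc=[]
#3 0xfc→b15/s1 MISS; vc=[13]
#4 0x76→b7/s1 MISS; vc=[13,15]
#5 0xff→b15/s1 VC-HIT; vc=[13,7]
#6 0xde→b13/s1 VC-HIT; vc=[15,7]
#7 0xdb→b13/s1 L1-HIT; vc=[15,7]
#8 0xf5→b15/s1 VC-HIT; vc=[13,7]
#9 0xf3→b15/s1 L1-HIT; vc=[13,7]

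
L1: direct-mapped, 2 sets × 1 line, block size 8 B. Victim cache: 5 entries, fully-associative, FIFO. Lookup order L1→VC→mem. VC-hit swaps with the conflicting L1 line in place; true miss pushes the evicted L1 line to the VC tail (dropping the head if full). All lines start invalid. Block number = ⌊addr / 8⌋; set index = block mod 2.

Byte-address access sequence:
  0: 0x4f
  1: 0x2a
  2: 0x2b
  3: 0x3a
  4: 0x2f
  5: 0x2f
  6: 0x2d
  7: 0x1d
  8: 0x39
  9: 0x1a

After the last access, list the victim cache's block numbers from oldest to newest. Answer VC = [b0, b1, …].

  [0] addr=0x4f blk=9 s=1: MISS | VC []
  [1] addr=0x2a blk=5 s=1: MISS | VC [9]
  [2] addr=0x2b blk=5 s=1: L1-HIT | VC [9]
  [3] addr=0x3a blk=7 s=1: MISS | VC [9, 5]
  [4] addr=0x2f blk=5 s=1: VC-HIT | VC [9, 7]
  [5] addr=0x2f blk=5 s=1: L1-HIT | VC [9, 7]
  [6] addr=0x2d blk=5 s=1: L1-HIT | VC [9, 7]
  [7] addr=0x1d blk=3 s=1: MISS | VC [9, 7, 5]
  [8] addr=0x39 blk=7 s=1: VC-HIT | VC [9, 3, 5]
  [9] addr=0x1a blk=3 s=1: VC-HIT | VC [9, 7, 5]

VC = [9, 7, 5]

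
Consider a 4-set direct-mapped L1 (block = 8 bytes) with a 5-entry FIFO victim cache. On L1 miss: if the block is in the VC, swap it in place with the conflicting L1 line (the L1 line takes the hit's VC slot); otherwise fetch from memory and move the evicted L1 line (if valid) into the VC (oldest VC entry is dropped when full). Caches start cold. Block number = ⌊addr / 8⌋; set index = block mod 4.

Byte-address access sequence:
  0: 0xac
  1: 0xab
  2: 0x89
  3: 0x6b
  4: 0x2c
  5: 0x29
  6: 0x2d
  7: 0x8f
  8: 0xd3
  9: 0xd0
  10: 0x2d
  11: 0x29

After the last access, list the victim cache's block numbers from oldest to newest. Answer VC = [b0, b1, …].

VC = [21, 17, 13]

  [0] addr=0xac blk=21 s=1: MISS | VC []
  [1] addr=0xab blk=21 s=1: L1-HIT | VC []
  [2] addr=0x89 blk=17 s=1: MISS | VC [21]
  [3] addr=0x6b blk=13 s=1: MISS | VC [21, 17]
  [4] addr=0x2c blk=5 s=1: MISS | VC [21, 17, 13]
  [5] addr=0x29 blk=5 s=1: L1-HIT | VC [21, 17, 13]
  [6] addr=0x2d blk=5 s=1: L1-HIT | VC [21, 17, 13]
  [7] addr=0x8f blk=17 s=1: VC-HIT | VC [21, 5, 13]
  [8] addr=0xd3 blk=26 s=2: MISS | VC [21, 5, 13]
  [9] addr=0xd0 blk=26 s=2: L1-HIT | VC [21, 5, 13]
  [10] addr=0x2d blk=5 s=1: VC-HIT | VC [21, 17, 13]
  [11] addr=0x29 blk=5 s=1: L1-HIT | VC [21, 17, 13]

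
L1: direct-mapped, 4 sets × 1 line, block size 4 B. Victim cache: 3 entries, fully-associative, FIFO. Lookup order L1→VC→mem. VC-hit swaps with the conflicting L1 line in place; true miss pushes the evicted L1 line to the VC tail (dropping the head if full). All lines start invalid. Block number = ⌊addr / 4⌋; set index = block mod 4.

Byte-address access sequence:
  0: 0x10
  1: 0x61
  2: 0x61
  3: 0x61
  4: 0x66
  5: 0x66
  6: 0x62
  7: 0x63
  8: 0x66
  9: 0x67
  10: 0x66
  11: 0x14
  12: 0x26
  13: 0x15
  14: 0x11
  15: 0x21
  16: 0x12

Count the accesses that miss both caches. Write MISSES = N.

  [0] addr=0x10 blk=4 s=0: MISS | VC []
  [1] addr=0x61 blk=24 s=0: MISS | VC [4]
  [2] addr=0x61 blk=24 s=0: L1-HIT | VC [4]
  [3] addr=0x61 blk=24 s=0: L1-HIT | VC [4]
  [4] addr=0x66 blk=25 s=1: MISS | VC [4]
  [5] addr=0x66 blk=25 s=1: L1-HIT | VC [4]
  [6] addr=0x62 blk=24 s=0: L1-HIT | VC [4]
  [7] addr=0x63 blk=24 s=0: L1-HIT | VC [4]
  [8] addr=0x66 blk=25 s=1: L1-HIT | VC [4]
  [9] addr=0x67 blk=25 s=1: L1-HIT | VC [4]
  [10] addr=0x66 blk=25 s=1: L1-HIT | VC [4]
  [11] addr=0x14 blk=5 s=1: MISS | VC [4, 25]
  [12] addr=0x26 blk=9 s=1: MISS | VC [4, 25, 5]
  [13] addr=0x15 blk=5 s=1: VC-HIT | VC [4, 25, 9]
  [14] addr=0x11 blk=4 s=0: VC-HIT | VC [24, 25, 9]
  [15] addr=0x21 blk=8 s=0: MISS | VC [25, 9, 4]
  [16] addr=0x12 blk=4 s=0: VC-HIT | VC [25, 9, 8]

MISSES = 6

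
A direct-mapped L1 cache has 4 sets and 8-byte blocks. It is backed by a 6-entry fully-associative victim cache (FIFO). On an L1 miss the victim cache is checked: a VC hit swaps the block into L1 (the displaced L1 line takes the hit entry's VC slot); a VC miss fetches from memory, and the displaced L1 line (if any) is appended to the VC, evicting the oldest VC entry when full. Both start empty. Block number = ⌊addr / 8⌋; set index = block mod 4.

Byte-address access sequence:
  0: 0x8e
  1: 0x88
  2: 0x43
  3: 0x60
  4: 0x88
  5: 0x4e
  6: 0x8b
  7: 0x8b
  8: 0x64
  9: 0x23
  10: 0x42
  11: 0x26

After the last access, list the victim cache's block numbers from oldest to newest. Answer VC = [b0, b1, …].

VC = [8, 9, 12]

#0 0x8e→b17/s1 MISS; vc=[]
#1 0x88→b17/s1 L1-HIT; vc=[]
#2 0x43→b8/s0 MISS; vc=[]
#3 0x60→b12/s0 MISS; vc=[8]
#4 0x88→b17/s1 L1-HIT; vc=[8]
#5 0x4e→b9/s1 MISS; vc=[8,17]
#6 0x8b→b17/s1 VC-HIT; vc=[8,9]
#7 0x8b→b17/s1 L1-HIT; vc=[8,9]
#8 0x64→b12/s0 L1-HIT; vc=[8,9]
#9 0x23→b4/s0 MISS; vc=[8,9,12]
#10 0x42→b8/s0 VC-HIT; vc=[4,9,12]
#11 0x26→b4/s0 VC-HIT; vc=[8,9,12]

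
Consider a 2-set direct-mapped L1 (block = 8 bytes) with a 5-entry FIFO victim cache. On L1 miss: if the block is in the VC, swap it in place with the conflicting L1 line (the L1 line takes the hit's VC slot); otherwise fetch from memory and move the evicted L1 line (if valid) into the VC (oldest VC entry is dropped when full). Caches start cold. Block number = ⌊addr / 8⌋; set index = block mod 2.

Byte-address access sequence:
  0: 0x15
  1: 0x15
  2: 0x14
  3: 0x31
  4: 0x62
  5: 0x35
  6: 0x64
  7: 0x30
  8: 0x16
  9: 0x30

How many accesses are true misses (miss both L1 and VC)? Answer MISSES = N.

MISSES = 3

  [0] addr=0x15 blk=2 s=0: MISS | VC []
  [1] addr=0x15 blk=2 s=0: L1-HIT | VC []
  [2] addr=0x14 blk=2 s=0: L1-HIT | VC []
  [3] addr=0x31 blk=6 s=0: MISS | VC [2]
  [4] addr=0x62 blk=12 s=0: MISS | VC [2, 6]
  [5] addr=0x35 blk=6 s=0: VC-HIT | VC [2, 12]
  [6] addr=0x64 blk=12 s=0: VC-HIT | VC [2, 6]
  [7] addr=0x30 blk=6 s=0: VC-HIT | VC [2, 12]
  [8] addr=0x16 blk=2 s=0: VC-HIT | VC [6, 12]
  [9] addr=0x30 blk=6 s=0: VC-HIT | VC [2, 12]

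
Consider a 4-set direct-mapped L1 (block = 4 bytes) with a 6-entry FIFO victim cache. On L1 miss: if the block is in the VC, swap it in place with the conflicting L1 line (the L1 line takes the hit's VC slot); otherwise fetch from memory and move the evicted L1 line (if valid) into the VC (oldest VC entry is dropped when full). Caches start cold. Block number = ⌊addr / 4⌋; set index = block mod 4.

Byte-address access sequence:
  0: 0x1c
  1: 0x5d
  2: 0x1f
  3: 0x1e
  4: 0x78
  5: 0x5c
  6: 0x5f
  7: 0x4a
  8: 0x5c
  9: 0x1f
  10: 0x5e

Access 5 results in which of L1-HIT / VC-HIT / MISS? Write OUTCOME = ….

0: 0x1c (blk 7, set 3) → MISS  vc=[]
1: 0x5d (blk 23, set 3) → MISS  vc=[7]
2: 0x1f (blk 7, set 3) → VC-HIT  vc=[23]
3: 0x1e (blk 7, set 3) → L1-HIT  vc=[23]
4: 0x78 (blk 30, set 2) → MISS  vc=[23]
5: 0x5c (blk 23, set 3) → VC-HIT  vc=[7]
6: 0x5f (blk 23, set 3) → L1-HIT  vc=[7]
7: 0x4a (blk 18, set 2) → MISS  vc=[7, 30]
8: 0x5c (blk 23, set 3) → L1-HIT  vc=[7, 30]
9: 0x1f (blk 7, set 3) → VC-HIT  vc=[23, 30]
10: 0x5e (blk 23, set 3) → VC-HIT  vc=[7, 30]

OUTCOME = VC-HIT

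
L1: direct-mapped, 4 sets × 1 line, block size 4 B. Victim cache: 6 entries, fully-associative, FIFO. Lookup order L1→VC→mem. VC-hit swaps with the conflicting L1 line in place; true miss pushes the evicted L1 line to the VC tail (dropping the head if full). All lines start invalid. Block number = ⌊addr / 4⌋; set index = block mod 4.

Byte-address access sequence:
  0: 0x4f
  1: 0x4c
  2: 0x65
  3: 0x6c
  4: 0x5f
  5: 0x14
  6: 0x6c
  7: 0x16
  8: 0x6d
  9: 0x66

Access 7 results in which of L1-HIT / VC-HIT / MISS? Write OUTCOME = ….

#0 0x4f→b19/s3 MISS; vc=[]
#1 0x4c→b19/s3 L1-HIT; vc=[]
#2 0x65→b25/s1 MISS; vc=[]
#3 0x6c→b27/s3 MISS; vc=[19]
#4 0x5f→b23/s3 MISS; vc=[19,27]
#5 0x14→b5/s1 MISS; vc=[19,27,25]
#6 0x6c→b27/s3 VC-HIT; vc=[19,23,25]
#7 0x16→b5/s1 L1-HIT; vc=[19,23,25]
#8 0x6d→b27/s3 L1-HIT; vc=[19,23,25]
#9 0x66→b25/s1 VC-HIT; vc=[19,23,5]

OUTCOME = L1-HIT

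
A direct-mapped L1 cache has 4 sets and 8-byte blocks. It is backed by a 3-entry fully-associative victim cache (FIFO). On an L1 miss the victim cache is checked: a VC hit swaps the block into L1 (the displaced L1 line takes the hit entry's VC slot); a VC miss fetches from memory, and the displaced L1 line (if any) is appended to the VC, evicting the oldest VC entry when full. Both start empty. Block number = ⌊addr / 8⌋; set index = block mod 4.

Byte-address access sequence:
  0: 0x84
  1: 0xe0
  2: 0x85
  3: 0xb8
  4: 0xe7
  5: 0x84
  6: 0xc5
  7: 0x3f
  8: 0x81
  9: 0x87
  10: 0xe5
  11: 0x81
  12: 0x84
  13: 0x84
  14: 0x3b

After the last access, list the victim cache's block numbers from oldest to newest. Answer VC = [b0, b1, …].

VC = [28, 24, 23]

0: 0x84 (blk 16, set 0) → MISS  vc=[]
1: 0xe0 (blk 28, set 0) → MISS  vc=[16]
2: 0x85 (blk 16, set 0) → VC-HIT  vc=[28]
3: 0xb8 (blk 23, set 3) → MISS  vc=[28]
4: 0xe7 (blk 28, set 0) → VC-HIT  vc=[16]
5: 0x84 (blk 16, set 0) → VC-HIT  vc=[28]
6: 0xc5 (blk 24, set 0) → MISS  vc=[28, 16]
7: 0x3f (blk 7, set 3) → MISS  vc=[28, 16, 23]
8: 0x81 (blk 16, set 0) → VC-HIT  vc=[28, 24, 23]
9: 0x87 (blk 16, set 0) → L1-HIT  vc=[28, 24, 23]
10: 0xe5 (blk 28, set 0) → VC-HIT  vc=[16, 24, 23]
11: 0x81 (blk 16, set 0) → VC-HIT  vc=[28, 24, 23]
12: 0x84 (blk 16, set 0) → L1-HIT  vc=[28, 24, 23]
13: 0x84 (blk 16, set 0) → L1-HIT  vc=[28, 24, 23]
14: 0x3b (blk 7, set 3) → L1-HIT  vc=[28, 24, 23]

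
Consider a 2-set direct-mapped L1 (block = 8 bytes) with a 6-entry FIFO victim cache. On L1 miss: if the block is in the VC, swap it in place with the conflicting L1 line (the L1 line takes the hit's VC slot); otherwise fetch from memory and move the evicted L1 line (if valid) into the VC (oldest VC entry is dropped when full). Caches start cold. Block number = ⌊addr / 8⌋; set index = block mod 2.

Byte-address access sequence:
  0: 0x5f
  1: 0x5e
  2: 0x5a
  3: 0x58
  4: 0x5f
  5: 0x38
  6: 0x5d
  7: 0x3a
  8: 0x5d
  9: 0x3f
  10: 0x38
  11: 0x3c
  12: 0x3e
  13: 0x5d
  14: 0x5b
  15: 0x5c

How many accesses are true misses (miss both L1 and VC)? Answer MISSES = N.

0: 0x5f (blk 11, set 1) → MISS  vc=[]
1: 0x5e (blk 11, set 1) → L1-HIT  vc=[]
2: 0x5a (blk 11, set 1) → L1-HIT  vc=[]
3: 0x58 (blk 11, set 1) → L1-HIT  vc=[]
4: 0x5f (blk 11, set 1) → L1-HIT  vc=[]
5: 0x38 (blk 7, set 1) → MISS  vc=[11]
6: 0x5d (blk 11, set 1) → VC-HIT  vc=[7]
7: 0x3a (blk 7, set 1) → VC-HIT  vc=[11]
8: 0x5d (blk 11, set 1) → VC-HIT  vc=[7]
9: 0x3f (blk 7, set 1) → VC-HIT  vc=[11]
10: 0x38 (blk 7, set 1) → L1-HIT  vc=[11]
11: 0x3c (blk 7, set 1) → L1-HIT  vc=[11]
12: 0x3e (blk 7, set 1) → L1-HIT  vc=[11]
13: 0x5d (blk 11, set 1) → VC-HIT  vc=[7]
14: 0x5b (blk 11, set 1) → L1-HIT  vc=[7]
15: 0x5c (blk 11, set 1) → L1-HIT  vc=[7]

MISSES = 2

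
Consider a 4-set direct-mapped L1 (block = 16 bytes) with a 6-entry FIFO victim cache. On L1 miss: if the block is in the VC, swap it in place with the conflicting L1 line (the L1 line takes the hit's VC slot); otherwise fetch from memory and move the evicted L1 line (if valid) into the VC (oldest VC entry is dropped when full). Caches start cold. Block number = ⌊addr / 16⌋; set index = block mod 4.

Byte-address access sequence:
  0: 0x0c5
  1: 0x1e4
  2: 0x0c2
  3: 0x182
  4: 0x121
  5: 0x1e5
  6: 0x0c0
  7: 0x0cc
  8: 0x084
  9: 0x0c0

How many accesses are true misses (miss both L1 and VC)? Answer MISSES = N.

MISSES = 5

0: 0xc5 (blk 12, set 0) → MISS  vc=[]
1: 0x1e4 (blk 30, set 2) → MISS  vc=[]
2: 0xc2 (blk 12, set 0) → L1-HIT  vc=[]
3: 0x182 (blk 24, set 0) → MISS  vc=[12]
4: 0x121 (blk 18, set 2) → MISS  vc=[12, 30]
5: 0x1e5 (blk 30, set 2) → VC-HIT  vc=[12, 18]
6: 0xc0 (blk 12, set 0) → VC-HIT  vc=[24, 18]
7: 0xcc (blk 12, set 0) → L1-HIT  vc=[24, 18]
8: 0x84 (blk 8, set 0) → MISS  vc=[24, 18, 12]
9: 0xc0 (blk 12, set 0) → VC-HIT  vc=[24, 18, 8]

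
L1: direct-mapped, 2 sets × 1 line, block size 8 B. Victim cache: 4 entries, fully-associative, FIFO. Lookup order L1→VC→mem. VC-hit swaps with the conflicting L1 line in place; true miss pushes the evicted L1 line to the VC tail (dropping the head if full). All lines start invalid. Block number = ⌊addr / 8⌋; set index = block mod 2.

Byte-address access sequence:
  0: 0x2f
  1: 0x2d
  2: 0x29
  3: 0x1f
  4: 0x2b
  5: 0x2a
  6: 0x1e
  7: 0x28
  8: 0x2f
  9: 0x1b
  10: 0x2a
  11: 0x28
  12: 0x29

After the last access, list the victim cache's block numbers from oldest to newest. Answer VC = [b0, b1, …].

VC = [3]

  [0] addr=0x2f blk=5 s=1: MISS | VC []
  [1] addr=0x2d blk=5 s=1: L1-HIT | VC []
  [2] addr=0x29 blk=5 s=1: L1-HIT | VC []
  [3] addr=0x1f blk=3 s=1: MISS | VC [5]
  [4] addr=0x2b blk=5 s=1: VC-HIT | VC [3]
  [5] addr=0x2a blk=5 s=1: L1-HIT | VC [3]
  [6] addr=0x1e blk=3 s=1: VC-HIT | VC [5]
  [7] addr=0x28 blk=5 s=1: VC-HIT | VC [3]
  [8] addr=0x2f blk=5 s=1: L1-HIT | VC [3]
  [9] addr=0x1b blk=3 s=1: VC-HIT | VC [5]
  [10] addr=0x2a blk=5 s=1: VC-HIT | VC [3]
  [11] addr=0x28 blk=5 s=1: L1-HIT | VC [3]
  [12] addr=0x29 blk=5 s=1: L1-HIT | VC [3]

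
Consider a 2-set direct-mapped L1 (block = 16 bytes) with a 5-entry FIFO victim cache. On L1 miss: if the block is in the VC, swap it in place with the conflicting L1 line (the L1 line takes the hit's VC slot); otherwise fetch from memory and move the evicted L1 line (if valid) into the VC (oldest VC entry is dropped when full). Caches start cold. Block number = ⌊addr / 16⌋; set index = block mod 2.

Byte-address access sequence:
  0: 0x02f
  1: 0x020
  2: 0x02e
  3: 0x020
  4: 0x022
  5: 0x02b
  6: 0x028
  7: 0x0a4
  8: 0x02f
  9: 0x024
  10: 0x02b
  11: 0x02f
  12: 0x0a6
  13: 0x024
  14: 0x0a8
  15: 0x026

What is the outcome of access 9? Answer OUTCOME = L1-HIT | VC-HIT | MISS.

OUTCOME = L1-HIT

0: 0x2f (blk 2, set 0) → MISS  vc=[]
1: 0x20 (blk 2, set 0) → L1-HIT  vc=[]
2: 0x2e (blk 2, set 0) → L1-HIT  vc=[]
3: 0x20 (blk 2, set 0) → L1-HIT  vc=[]
4: 0x22 (blk 2, set 0) → L1-HIT  vc=[]
5: 0x2b (blk 2, set 0) → L1-HIT  vc=[]
6: 0x28 (blk 2, set 0) → L1-HIT  vc=[]
7: 0xa4 (blk 10, set 0) → MISS  vc=[2]
8: 0x2f (blk 2, set 0) → VC-HIT  vc=[10]
9: 0x24 (blk 2, set 0) → L1-HIT  vc=[10]
10: 0x2b (blk 2, set 0) → L1-HIT  vc=[10]
11: 0x2f (blk 2, set 0) → L1-HIT  vc=[10]
12: 0xa6 (blk 10, set 0) → VC-HIT  vc=[2]
13: 0x24 (blk 2, set 0) → VC-HIT  vc=[10]
14: 0xa8 (blk 10, set 0) → VC-HIT  vc=[2]
15: 0x26 (blk 2, set 0) → VC-HIT  vc=[10]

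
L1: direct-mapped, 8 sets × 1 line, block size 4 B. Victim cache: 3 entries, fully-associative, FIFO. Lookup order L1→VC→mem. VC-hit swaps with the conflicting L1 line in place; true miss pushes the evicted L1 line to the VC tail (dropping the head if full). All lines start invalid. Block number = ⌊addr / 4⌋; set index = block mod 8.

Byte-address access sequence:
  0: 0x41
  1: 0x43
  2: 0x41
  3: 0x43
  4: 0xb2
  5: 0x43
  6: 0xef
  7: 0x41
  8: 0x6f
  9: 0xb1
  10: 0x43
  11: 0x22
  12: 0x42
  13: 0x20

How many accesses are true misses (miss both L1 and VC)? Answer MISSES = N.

MISSES = 5

0: 0x41 (blk 16, set 0) → MISS  vc=[]
1: 0x43 (blk 16, set 0) → L1-HIT  vc=[]
2: 0x41 (blk 16, set 0) → L1-HIT  vc=[]
3: 0x43 (blk 16, set 0) → L1-HIT  vc=[]
4: 0xb2 (blk 44, set 4) → MISS  vc=[]
5: 0x43 (blk 16, set 0) → L1-HIT  vc=[]
6: 0xef (blk 59, set 3) → MISS  vc=[]
7: 0x41 (blk 16, set 0) → L1-HIT  vc=[]
8: 0x6f (blk 27, set 3) → MISS  vc=[59]
9: 0xb1 (blk 44, set 4) → L1-HIT  vc=[59]
10: 0x43 (blk 16, set 0) → L1-HIT  vc=[59]
11: 0x22 (blk 8, set 0) → MISS  vc=[59, 16]
12: 0x42 (blk 16, set 0) → VC-HIT  vc=[59, 8]
13: 0x20 (blk 8, set 0) → VC-HIT  vc=[59, 16]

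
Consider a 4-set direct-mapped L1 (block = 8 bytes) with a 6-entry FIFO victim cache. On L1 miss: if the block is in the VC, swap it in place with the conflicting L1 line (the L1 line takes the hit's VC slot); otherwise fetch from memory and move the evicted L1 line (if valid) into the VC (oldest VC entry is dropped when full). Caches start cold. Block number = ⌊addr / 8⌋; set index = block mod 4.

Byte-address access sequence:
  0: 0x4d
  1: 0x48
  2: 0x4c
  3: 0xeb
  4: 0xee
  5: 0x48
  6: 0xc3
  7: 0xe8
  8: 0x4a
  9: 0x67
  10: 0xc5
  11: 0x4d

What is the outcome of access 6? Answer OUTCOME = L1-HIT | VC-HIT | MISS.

OUTCOME = MISS

  [0] addr=0x4d blk=9 s=1: MISS | VC []
  [1] addr=0x48 blk=9 s=1: L1-HIT | VC []
  [2] addr=0x4c blk=9 s=1: L1-HIT | VC []
  [3] addr=0xeb blk=29 s=1: MISS | VC [9]
  [4] addr=0xee blk=29 s=1: L1-HIT | VC [9]
  [5] addr=0x48 blk=9 s=1: VC-HIT | VC [29]
  [6] addr=0xc3 blk=24 s=0: MISS | VC [29]
  [7] addr=0xe8 blk=29 s=1: VC-HIT | VC [9]
  [8] addr=0x4a blk=9 s=1: VC-HIT | VC [29]
  [9] addr=0x67 blk=12 s=0: MISS | VC [29, 24]
  [10] addr=0xc5 blk=24 s=0: VC-HIT | VC [29, 12]
  [11] addr=0x4d blk=9 s=1: L1-HIT | VC [29, 12]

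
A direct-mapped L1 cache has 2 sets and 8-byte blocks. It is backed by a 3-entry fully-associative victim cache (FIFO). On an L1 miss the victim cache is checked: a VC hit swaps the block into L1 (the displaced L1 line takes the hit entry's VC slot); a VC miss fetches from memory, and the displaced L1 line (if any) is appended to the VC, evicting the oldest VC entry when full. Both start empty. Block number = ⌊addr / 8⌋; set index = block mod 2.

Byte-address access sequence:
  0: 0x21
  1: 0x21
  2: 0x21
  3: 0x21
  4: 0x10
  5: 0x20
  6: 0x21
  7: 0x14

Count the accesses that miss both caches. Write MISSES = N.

#0 0x21→b4/s0 MISS; vc=[]
#1 0x21→b4/s0 L1-HIT; vc=[]
#2 0x21→b4/s0 L1-HIT; vc=[]
#3 0x21→b4/s0 L1-HIT; vc=[]
#4 0x10→b2/s0 MISS; vc=[4]
#5 0x20→b4/s0 VC-HIT; vc=[2]
#6 0x21→b4/s0 L1-HIT; vc=[2]
#7 0x14→b2/s0 VC-HIT; vc=[4]

MISSES = 2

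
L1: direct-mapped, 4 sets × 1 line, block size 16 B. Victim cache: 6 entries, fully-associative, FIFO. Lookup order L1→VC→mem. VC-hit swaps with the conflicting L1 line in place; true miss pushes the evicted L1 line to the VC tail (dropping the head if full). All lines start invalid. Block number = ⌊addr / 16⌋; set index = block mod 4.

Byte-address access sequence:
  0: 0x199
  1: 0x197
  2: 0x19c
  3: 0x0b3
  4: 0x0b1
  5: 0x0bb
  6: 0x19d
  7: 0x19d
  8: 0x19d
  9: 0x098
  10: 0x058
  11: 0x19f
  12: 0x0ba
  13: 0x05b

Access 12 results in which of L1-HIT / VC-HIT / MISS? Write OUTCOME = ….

0: 0x199 (blk 25, set 1) → MISS  vc=[]
1: 0x197 (blk 25, set 1) → L1-HIT  vc=[]
2: 0x19c (blk 25, set 1) → L1-HIT  vc=[]
3: 0xb3 (blk 11, set 3) → MISS  vc=[]
4: 0xb1 (blk 11, set 3) → L1-HIT  vc=[]
5: 0xbb (blk 11, set 3) → L1-HIT  vc=[]
6: 0x19d (blk 25, set 1) → L1-HIT  vc=[]
7: 0x19d (blk 25, set 1) → L1-HIT  vc=[]
8: 0x19d (blk 25, set 1) → L1-HIT  vc=[]
9: 0x98 (blk 9, set 1) → MISS  vc=[25]
10: 0x58 (blk 5, set 1) → MISS  vc=[25, 9]
11: 0x19f (blk 25, set 1) → VC-HIT  vc=[5, 9]
12: 0xba (blk 11, set 3) → L1-HIT  vc=[5, 9]
13: 0x5b (blk 5, set 1) → VC-HIT  vc=[25, 9]

OUTCOME = L1-HIT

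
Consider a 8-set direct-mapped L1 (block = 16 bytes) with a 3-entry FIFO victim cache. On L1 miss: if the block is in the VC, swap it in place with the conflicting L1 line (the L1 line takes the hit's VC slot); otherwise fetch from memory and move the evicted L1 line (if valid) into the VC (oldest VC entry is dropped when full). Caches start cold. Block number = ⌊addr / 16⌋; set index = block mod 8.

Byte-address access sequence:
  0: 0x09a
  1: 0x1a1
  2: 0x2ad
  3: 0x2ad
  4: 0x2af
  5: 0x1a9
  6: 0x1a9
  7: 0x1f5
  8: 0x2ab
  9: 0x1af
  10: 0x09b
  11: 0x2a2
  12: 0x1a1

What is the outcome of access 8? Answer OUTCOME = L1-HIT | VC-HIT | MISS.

OUTCOME = VC-HIT

  [0] addr=0x9a blk=9 s=1: MISS | VC []
  [1] addr=0x1a1 blk=26 s=2: MISS | VC []
  [2] addr=0x2ad blk=42 s=2: MISS | VC [26]
  [3] addr=0x2ad blk=42 s=2: L1-HIT | VC [26]
  [4] addr=0x2af blk=42 s=2: L1-HIT | VC [26]
  [5] addr=0x1a9 blk=26 s=2: VC-HIT | VC [42]
  [6] addr=0x1a9 blk=26 s=2: L1-HIT | VC [42]
  [7] addr=0x1f5 blk=31 s=7: MISS | VC [42]
  [8] addr=0x2ab blk=42 s=2: VC-HIT | VC [26]
  [9] addr=0x1af blk=26 s=2: VC-HIT | VC [42]
  [10] addr=0x9b blk=9 s=1: L1-HIT | VC [42]
  [11] addr=0x2a2 blk=42 s=2: VC-HIT | VC [26]
  [12] addr=0x1a1 blk=26 s=2: VC-HIT | VC [42]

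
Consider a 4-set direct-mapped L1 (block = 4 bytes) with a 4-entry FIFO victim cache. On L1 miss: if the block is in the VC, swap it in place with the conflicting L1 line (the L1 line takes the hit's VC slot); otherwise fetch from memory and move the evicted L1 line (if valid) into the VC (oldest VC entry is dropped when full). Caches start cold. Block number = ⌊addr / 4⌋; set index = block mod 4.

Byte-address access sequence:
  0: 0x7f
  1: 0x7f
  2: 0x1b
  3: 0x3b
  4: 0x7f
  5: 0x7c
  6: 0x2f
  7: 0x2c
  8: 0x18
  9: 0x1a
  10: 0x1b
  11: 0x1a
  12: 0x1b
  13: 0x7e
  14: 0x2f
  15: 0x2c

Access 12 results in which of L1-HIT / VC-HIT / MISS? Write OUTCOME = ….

OUTCOME = L1-HIT

#0 0x7f→b31/s3 MISS; vc=[]
#1 0x7f→b31/s3 L1-HIT; vc=[]
#2 0x1b→b6/s2 MISS; vc=[]
#3 0x3b→b14/s2 MISS; vc=[6]
#4 0x7f→b31/s3 L1-HIT; vc=[6]
#5 0x7c→b31/s3 L1-HIT; vc=[6]
#6 0x2f→b11/s3 MISS; vc=[6,31]
#7 0x2c→b11/s3 L1-HIT; vc=[6,31]
#8 0x18→b6/s2 VC-HIT; vc=[14,31]
#9 0x1a→b6/s2 L1-HIT; vc=[14,31]
#10 0x1b→b6/s2 L1-HIT; vc=[14,31]
#11 0x1a→b6/s2 L1-HIT; vc=[14,31]
#12 0x1b→b6/s2 L1-HIT; vc=[14,31]
#13 0x7e→b31/s3 VC-HIT; vc=[14,11]
#14 0x2f→b11/s3 VC-HIT; vc=[14,31]
#15 0x2c→b11/s3 L1-HIT; vc=[14,31]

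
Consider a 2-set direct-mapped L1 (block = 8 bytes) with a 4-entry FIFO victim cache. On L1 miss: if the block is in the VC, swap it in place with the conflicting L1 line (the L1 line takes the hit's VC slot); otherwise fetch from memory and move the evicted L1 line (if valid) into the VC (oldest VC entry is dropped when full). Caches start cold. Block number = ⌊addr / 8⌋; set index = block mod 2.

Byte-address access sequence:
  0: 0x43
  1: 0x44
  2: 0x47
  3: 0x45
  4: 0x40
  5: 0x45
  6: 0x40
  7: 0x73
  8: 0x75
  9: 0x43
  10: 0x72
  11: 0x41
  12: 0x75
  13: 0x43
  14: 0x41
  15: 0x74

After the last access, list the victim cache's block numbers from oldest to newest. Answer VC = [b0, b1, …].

VC = [8]

#0 0x43→b8/s0 MISS; vc=[]
#1 0x44→b8/s0 L1-HIT; vc=[]
#2 0x47→b8/s0 L1-HIT; vc=[]
#3 0x45→b8/s0 L1-HIT; vc=[]
#4 0x40→b8/s0 L1-HIT; vc=[]
#5 0x45→b8/s0 L1-HIT; vc=[]
#6 0x40→b8/s0 L1-HIT; vc=[]
#7 0x73→b14/s0 MISS; vc=[8]
#8 0x75→b14/s0 L1-HIT; vc=[8]
#9 0x43→b8/s0 VC-HIT; vc=[14]
#10 0x72→b14/s0 VC-HIT; vc=[8]
#11 0x41→b8/s0 VC-HIT; vc=[14]
#12 0x75→b14/s0 VC-HIT; vc=[8]
#13 0x43→b8/s0 VC-HIT; vc=[14]
#14 0x41→b8/s0 L1-HIT; vc=[14]
#15 0x74→b14/s0 VC-HIT; vc=[8]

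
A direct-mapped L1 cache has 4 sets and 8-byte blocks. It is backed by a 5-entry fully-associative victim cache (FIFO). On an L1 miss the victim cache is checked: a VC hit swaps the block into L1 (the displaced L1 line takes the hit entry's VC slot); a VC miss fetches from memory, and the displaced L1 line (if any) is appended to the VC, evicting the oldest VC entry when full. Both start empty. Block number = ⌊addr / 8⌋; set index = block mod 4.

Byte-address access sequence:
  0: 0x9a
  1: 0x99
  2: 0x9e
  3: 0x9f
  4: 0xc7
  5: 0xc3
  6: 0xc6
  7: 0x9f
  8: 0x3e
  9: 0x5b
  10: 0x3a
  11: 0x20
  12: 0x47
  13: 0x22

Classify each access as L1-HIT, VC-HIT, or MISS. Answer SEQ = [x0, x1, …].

0: 0x9a (blk 19, set 3) → MISS  vc=[]
1: 0x99 (blk 19, set 3) → L1-HIT  vc=[]
2: 0x9e (blk 19, set 3) → L1-HIT  vc=[]
3: 0x9f (blk 19, set 3) → L1-HIT  vc=[]
4: 0xc7 (blk 24, set 0) → MISS  vc=[]
5: 0xc3 (blk 24, set 0) → L1-HIT  vc=[]
6: 0xc6 (blk 24, set 0) → L1-HIT  vc=[]
7: 0x9f (blk 19, set 3) → L1-HIT  vc=[]
8: 0x3e (blk 7, set 3) → MISS  vc=[19]
9: 0x5b (blk 11, set 3) → MISS  vc=[19, 7]
10: 0x3a (blk 7, set 3) → VC-HIT  vc=[19, 11]
11: 0x20 (blk 4, set 0) → MISS  vc=[19, 11, 24]
12: 0x47 (blk 8, set 0) → MISS  vc=[19, 11, 24, 4]
13: 0x22 (blk 4, set 0) → VC-HIT  vc=[19, 11, 24, 8]

SEQ = [MISS, L1-HIT, L1-HIT, L1-HIT, MISS, L1-HIT, L1-HIT, L1-HIT, MISS, MISS, VC-HIT, MISS, MISS, VC-HIT]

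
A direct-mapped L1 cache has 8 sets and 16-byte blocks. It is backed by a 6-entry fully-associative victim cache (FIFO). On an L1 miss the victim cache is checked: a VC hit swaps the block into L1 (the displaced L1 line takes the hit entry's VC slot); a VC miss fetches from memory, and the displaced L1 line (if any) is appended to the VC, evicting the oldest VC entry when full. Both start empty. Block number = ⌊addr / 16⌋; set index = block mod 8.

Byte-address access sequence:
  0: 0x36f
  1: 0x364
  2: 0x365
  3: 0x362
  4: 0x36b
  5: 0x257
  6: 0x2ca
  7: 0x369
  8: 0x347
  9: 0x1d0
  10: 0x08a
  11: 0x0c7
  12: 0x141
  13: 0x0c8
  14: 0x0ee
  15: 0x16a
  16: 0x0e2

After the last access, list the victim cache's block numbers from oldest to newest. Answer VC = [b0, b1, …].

VC = [44, 37, 52, 20, 54, 22]

  [0] addr=0x36f blk=54 s=6: MISS | VC []
  [1] addr=0x364 blk=54 s=6: L1-HIT | VC []
  [2] addr=0x365 blk=54 s=6: L1-HIT | VC []
  [3] addr=0x362 blk=54 s=6: L1-HIT | VC []
  [4] addr=0x36b blk=54 s=6: L1-HIT | VC []
  [5] addr=0x257 blk=37 s=5: MISS | VC []
  [6] addr=0x2ca blk=44 s=4: MISS | VC []
  [7] addr=0x369 blk=54 s=6: L1-HIT | VC []
  [8] addr=0x347 blk=52 s=4: MISS | VC [44]
  [9] addr=0x1d0 blk=29 s=5: MISS | VC [44, 37]
  [10] addr=0x8a blk=8 s=0: MISS | VC [44, 37]
  [11] addr=0xc7 blk=12 s=4: MISS | VC [44, 37, 52]
  [12] addr=0x141 blk=20 s=4: MISS | VC [44, 37, 52, 12]
  [13] addr=0xc8 blk=12 s=4: VC-HIT | VC [44, 37, 52, 20]
  [14] addr=0xee blk=14 s=6: MISS | VC [44, 37, 52, 20, 54]
  [15] addr=0x16a blk=22 s=6: MISS | VC [44, 37, 52, 20, 54, 14]
  [16] addr=0xe2 blk=14 s=6: VC-HIT | VC [44, 37, 52, 20, 54, 22]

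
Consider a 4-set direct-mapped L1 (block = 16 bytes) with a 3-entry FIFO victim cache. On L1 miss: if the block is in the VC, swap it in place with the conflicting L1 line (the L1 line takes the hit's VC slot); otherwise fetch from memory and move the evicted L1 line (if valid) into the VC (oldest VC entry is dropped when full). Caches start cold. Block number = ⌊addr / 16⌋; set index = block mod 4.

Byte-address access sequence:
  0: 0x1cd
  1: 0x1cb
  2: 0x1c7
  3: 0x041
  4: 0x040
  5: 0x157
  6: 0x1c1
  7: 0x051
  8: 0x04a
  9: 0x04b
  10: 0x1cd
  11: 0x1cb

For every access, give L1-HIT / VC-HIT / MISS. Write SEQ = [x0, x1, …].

SEQ = [MISS, L1-HIT, L1-HIT, MISS, L1-HIT, MISS, VC-HIT, MISS, VC-HIT, L1-HIT, VC-HIT, L1-HIT]

  [0] addr=0x1cd blk=28 s=0: MISS | VC []
  [1] addr=0x1cb blk=28 s=0: L1-HIT | VC []
  [2] addr=0x1c7 blk=28 s=0: L1-HIT | VC []
  [3] addr=0x41 blk=4 s=0: MISS | VC [28]
  [4] addr=0x40 blk=4 s=0: L1-HIT | VC [28]
  [5] addr=0x157 blk=21 s=1: MISS | VC [28]
  [6] addr=0x1c1 blk=28 s=0: VC-HIT | VC [4]
  [7] addr=0x51 blk=5 s=1: MISS | VC [4, 21]
  [8] addr=0x4a blk=4 s=0: VC-HIT | VC [28, 21]
  [9] addr=0x4b blk=4 s=0: L1-HIT | VC [28, 21]
  [10] addr=0x1cd blk=28 s=0: VC-HIT | VC [4, 21]
  [11] addr=0x1cb blk=28 s=0: L1-HIT | VC [4, 21]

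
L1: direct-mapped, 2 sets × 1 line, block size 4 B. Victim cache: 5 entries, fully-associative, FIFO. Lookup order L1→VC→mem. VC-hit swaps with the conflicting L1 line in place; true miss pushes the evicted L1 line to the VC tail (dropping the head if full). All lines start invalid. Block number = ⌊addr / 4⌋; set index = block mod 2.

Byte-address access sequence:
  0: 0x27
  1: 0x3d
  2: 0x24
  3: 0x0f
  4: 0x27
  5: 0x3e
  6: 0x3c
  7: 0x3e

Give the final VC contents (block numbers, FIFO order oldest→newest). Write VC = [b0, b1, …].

  [0] addr=0x27 blk=9 s=1: MISS | VC []
  [1] addr=0x3d blk=15 s=1: MISS | VC [9]
  [2] addr=0x24 blk=9 s=1: VC-HIT | VC [15]
  [3] addr=0xf blk=3 s=1: MISS | VC [15, 9]
  [4] addr=0x27 blk=9 s=1: VC-HIT | VC [15, 3]
  [5] addr=0x3e blk=15 s=1: VC-HIT | VC [9, 3]
  [6] addr=0x3c blk=15 s=1: L1-HIT | VC [9, 3]
  [7] addr=0x3e blk=15 s=1: L1-HIT | VC [9, 3]

VC = [9, 3]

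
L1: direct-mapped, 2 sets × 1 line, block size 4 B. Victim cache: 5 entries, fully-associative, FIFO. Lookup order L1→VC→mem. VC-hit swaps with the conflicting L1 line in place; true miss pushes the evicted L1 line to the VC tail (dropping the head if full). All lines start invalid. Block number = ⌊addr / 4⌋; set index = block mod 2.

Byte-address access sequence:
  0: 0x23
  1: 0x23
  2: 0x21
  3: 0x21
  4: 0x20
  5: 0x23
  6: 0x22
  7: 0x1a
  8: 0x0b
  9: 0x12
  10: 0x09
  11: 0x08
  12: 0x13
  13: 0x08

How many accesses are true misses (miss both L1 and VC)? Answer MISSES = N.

#0 0x23→b8/s0 MISS; vc=[]
#1 0x23→b8/s0 L1-HIT; vc=[]
#2 0x21→b8/s0 L1-HIT; vc=[]
#3 0x21→b8/s0 L1-HIT; vc=[]
#4 0x20→b8/s0 L1-HIT; vc=[]
#5 0x23→b8/s0 L1-HIT; vc=[]
#6 0x22→b8/s0 L1-HIT; vc=[]
#7 0x1a→b6/s0 MISS; vc=[8]
#8 0xb→b2/s0 MISS; vc=[8,6]
#9 0x12→b4/s0 MISS; vc=[8,6,2]
#10 0x9→b2/s0 VC-HIT; vc=[8,6,4]
#11 0x8→b2/s0 L1-HIT; vc=[8,6,4]
#12 0x13→b4/s0 VC-HIT; vc=[8,6,2]
#13 0x8→b2/s0 VC-HIT; vc=[8,6,4]

MISSES = 4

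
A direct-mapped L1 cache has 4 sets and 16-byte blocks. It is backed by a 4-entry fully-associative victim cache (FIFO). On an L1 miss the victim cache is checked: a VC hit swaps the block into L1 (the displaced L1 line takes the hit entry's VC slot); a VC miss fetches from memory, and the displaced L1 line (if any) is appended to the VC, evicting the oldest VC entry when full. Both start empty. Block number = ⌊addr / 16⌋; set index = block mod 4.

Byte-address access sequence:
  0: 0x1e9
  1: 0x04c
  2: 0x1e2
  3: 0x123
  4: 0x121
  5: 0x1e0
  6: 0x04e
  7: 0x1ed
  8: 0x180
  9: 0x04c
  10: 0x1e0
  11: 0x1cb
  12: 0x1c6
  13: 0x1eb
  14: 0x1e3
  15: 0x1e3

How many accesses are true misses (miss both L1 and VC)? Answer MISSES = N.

#0 0x1e9→b30/s2 MISS; vc=[]
#1 0x4c→b4/s0 MISS; vc=[]
#2 0x1e2→b30/s2 L1-HIT; vc=[]
#3 0x123→b18/s2 MISS; vc=[30]
#4 0x121→b18/s2 L1-HIT; vc=[30]
#5 0x1e0→b30/s2 VC-HIT; vc=[18]
#6 0x4e→b4/s0 L1-HIT; vc=[18]
#7 0x1ed→b30/s2 L1-HIT; vc=[18]
#8 0x180→b24/s0 MISS; vc=[18,4]
#9 0x4c→b4/s0 VC-HIT; vc=[18,24]
#10 0x1e0→b30/s2 L1-HIT; vc=[18,24]
#11 0x1cb→b28/s0 MISS; vc=[18,24,4]
#12 0x1c6→b28/s0 L1-HIT; vc=[18,24,4]
#13 0x1eb→b30/s2 L1-HIT; vc=[18,24,4]
#14 0x1e3→b30/s2 L1-HIT; vc=[18,24,4]
#15 0x1e3→b30/s2 L1-HIT; vc=[18,24,4]

MISSES = 5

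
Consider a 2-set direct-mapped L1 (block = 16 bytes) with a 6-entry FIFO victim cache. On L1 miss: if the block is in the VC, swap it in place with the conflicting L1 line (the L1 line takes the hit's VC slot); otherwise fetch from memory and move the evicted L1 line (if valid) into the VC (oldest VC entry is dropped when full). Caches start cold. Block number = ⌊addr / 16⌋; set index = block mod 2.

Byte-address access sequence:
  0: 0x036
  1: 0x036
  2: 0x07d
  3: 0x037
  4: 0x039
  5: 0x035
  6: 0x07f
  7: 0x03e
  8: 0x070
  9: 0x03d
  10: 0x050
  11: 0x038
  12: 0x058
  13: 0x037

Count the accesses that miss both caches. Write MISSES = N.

#0 0x36→b3/s1 MISS; vc=[]
#1 0x36→b3/s1 L1-HIT; vc=[]
#2 0x7d→b7/s1 MISS; vc=[3]
#3 0x37→b3/s1 VC-HIT; vc=[7]
#4 0x39→b3/s1 L1-HIT; vc=[7]
#5 0x35→b3/s1 L1-HIT; vc=[7]
#6 0x7f→b7/s1 VC-HIT; vc=[3]
#7 0x3e→b3/s1 VC-HIT; vc=[7]
#8 0x70→b7/s1 VC-HIT; vc=[3]
#9 0x3d→b3/s1 VC-HIT; vc=[7]
#10 0x50→b5/s1 MISS; vc=[7,3]
#11 0x38→b3/s1 VC-HIT; vc=[7,5]
#12 0x58→b5/s1 VC-HIT; vc=[7,3]
#13 0x37→b3/s1 VC-HIT; vc=[7,5]

MISSES = 3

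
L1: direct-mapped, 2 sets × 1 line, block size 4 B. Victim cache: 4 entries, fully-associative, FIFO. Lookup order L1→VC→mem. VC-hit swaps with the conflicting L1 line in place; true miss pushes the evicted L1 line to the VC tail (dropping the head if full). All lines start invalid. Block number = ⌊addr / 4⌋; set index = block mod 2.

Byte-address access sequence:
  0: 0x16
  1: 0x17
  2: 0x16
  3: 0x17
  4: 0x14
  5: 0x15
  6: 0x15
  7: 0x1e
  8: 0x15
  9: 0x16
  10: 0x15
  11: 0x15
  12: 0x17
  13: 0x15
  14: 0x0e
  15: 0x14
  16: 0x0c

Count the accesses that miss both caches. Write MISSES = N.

MISSES = 3

  [0] addr=0x16 blk=5 s=1: MISS | VC []
  [1] addr=0x17 blk=5 s=1: L1-HIT | VC []
  [2] addr=0x16 blk=5 s=1: L1-HIT | VC []
  [3] addr=0x17 blk=5 s=1: L1-HIT | VC []
  [4] addr=0x14 blk=5 s=1: L1-HIT | VC []
  [5] addr=0x15 blk=5 s=1: L1-HIT | VC []
  [6] addr=0x15 blk=5 s=1: L1-HIT | VC []
  [7] addr=0x1e blk=7 s=1: MISS | VC [5]
  [8] addr=0x15 blk=5 s=1: VC-HIT | VC [7]
  [9] addr=0x16 blk=5 s=1: L1-HIT | VC [7]
  [10] addr=0x15 blk=5 s=1: L1-HIT | VC [7]
  [11] addr=0x15 blk=5 s=1: L1-HIT | VC [7]
  [12] addr=0x17 blk=5 s=1: L1-HIT | VC [7]
  [13] addr=0x15 blk=5 s=1: L1-HIT | VC [7]
  [14] addr=0xe blk=3 s=1: MISS | VC [7, 5]
  [15] addr=0x14 blk=5 s=1: VC-HIT | VC [7, 3]
  [16] addr=0xc blk=3 s=1: VC-HIT | VC [7, 5]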